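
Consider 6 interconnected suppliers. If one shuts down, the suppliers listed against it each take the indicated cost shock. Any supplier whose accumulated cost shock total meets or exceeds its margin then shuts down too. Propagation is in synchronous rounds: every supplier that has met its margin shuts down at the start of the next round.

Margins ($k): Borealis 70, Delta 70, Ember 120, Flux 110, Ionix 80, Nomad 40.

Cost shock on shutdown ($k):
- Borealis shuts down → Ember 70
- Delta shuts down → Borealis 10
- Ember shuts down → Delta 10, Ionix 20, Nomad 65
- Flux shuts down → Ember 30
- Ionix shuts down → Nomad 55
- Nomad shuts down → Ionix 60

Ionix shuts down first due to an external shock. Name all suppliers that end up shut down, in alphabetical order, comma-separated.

Ionix, Nomad

Round 1 — Ionix shuts down (initial).
  Nomad: +55 → 55 ≥ 40
Round 2 — Nomad shuts down.
No further shutdowns.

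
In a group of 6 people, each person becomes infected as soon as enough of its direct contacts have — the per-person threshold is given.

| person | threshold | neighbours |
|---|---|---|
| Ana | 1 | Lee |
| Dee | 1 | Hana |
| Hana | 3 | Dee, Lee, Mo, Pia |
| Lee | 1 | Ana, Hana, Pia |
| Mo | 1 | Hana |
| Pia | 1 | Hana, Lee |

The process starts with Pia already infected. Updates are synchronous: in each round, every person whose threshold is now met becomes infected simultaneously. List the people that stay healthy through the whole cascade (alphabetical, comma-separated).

Round 1 — Pia becomes infected (initial).
Round 2 — checking thresholds:
  Hana: 1 of 4 neighbours < 3, holds.
  Lee: 1 of 3 neighbours ≥ 1, becomes infected.
Round 3 — checking thresholds:
  Ana: 1 of 1 neighbours ≥ 1, becomes infected.
  Hana: 2 of 4 neighbours < 3, holds.
Round 4 — no new infections; cascade stops.

Dee, Hana, Mo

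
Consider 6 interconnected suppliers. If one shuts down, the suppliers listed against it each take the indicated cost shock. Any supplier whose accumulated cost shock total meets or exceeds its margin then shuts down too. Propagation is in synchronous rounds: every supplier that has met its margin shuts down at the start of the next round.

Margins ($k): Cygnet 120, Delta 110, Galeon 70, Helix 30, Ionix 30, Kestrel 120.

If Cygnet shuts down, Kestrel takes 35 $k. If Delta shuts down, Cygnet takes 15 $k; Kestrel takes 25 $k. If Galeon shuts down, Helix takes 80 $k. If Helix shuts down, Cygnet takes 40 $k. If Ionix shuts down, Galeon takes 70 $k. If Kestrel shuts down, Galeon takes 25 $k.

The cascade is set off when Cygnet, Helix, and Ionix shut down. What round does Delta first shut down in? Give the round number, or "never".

never

Round 1 — Cygnet, Helix, Ionix shut down (initial).
  Galeon: +70 → 70 ≥ 70
  Kestrel: +35 → 35 < 120
Round 2 — Galeon shuts down.
No further shutdowns.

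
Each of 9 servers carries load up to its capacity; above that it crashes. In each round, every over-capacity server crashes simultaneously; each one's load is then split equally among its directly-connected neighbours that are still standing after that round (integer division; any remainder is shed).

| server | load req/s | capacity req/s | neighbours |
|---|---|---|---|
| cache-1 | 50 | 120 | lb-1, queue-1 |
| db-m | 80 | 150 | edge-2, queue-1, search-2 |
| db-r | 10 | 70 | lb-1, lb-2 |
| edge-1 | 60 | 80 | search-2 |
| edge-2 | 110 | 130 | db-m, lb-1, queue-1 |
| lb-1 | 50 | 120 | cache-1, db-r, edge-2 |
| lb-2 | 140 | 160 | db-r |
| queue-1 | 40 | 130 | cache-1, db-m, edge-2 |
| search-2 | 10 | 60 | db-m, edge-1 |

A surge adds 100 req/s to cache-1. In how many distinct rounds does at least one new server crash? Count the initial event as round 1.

6

Round 1 — cache-1 at 150 > 120. cache-1 crashes.
  cache-1 sheds 150 req/s to lb-1, queue-1: 75 each.
    lb-1: 50+75 = 125 > 120
    queue-1: 40+75 = 115 ≤ 130
Round 2 — lb-1 crashes.
  lb-1 sheds 125 req/s to db-r, edge-2: 62 each (1 lost).
    db-r: 10+62 = 72 > 70
    edge-2: 110+62 = 172 > 130
Round 3 — db-r, edge-2 crash.
  db-r sheds 72 req/s to lb-2: 72 each.
    lb-2: 140+72 = 212 > 160
  edge-2 sheds 172 req/s to db-m, queue-1: 86 each.
    db-m: 80+86 = 166 > 150
    queue-1: 115+86 = 201 > 130
Round 4 — db-m, lb-2, queue-1 crash.
  db-m sheds 166 req/s to search-2: 166 each.
    search-2: 10+166 = 176 > 60
  lb-2 sheds 212 req/s: no online neighbours, lost.
  queue-1 sheds 201 req/s: no online neighbours, lost.
Round 5 — search-2 crashes.
  search-2 sheds 176 req/s to edge-1: 176 each.
    edge-1: 60+176 = 236 > 80
Round 6 — edge-1 crashes.
  edge-1 sheds 236 req/s: no online neighbours, lost.
No further crashes.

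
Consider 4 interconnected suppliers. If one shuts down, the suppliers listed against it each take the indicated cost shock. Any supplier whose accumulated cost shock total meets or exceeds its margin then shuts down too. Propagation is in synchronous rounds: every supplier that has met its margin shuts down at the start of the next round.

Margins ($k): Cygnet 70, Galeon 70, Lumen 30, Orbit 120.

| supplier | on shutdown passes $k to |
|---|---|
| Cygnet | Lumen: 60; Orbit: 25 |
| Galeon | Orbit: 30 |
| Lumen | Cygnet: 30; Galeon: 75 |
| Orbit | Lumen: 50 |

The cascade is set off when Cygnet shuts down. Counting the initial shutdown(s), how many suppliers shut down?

Round 1 — Cygnet shuts down (initial).
  Lumen: +60 → 60 ≥ 30
  Orbit: +25 → 25 < 120
Round 2 — Lumen shuts down.
  Galeon: +75 → 75 ≥ 70
Round 3 — Galeon shuts down.
  Orbit: +30 → 55 < 120
No further shutdowns.

3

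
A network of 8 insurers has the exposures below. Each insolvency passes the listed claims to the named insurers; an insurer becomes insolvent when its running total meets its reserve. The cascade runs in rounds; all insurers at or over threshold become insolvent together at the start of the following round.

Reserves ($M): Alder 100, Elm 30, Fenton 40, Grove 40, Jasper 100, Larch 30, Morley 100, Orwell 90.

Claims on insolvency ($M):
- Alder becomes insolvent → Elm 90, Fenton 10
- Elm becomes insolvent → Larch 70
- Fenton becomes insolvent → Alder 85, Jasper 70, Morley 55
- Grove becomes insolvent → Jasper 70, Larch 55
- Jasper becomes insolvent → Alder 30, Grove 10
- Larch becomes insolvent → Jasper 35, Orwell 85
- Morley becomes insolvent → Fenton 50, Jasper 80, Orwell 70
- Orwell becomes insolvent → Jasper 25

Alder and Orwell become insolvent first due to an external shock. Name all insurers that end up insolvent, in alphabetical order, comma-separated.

Alder, Elm, Larch, Orwell

Round 1 — Alder, Orwell become insolvent (initial).
  Elm: +90 → 90 ≥ 30
  Fenton: +10 → 10 < 40
  Jasper: +25 → 25 < 100
Round 2 — Elm becomes insolvent.
  Larch: +70 → 70 ≥ 30
Round 3 — Larch becomes insolvent.
  Jasper: +35 → 60 < 100
No further insolvencies.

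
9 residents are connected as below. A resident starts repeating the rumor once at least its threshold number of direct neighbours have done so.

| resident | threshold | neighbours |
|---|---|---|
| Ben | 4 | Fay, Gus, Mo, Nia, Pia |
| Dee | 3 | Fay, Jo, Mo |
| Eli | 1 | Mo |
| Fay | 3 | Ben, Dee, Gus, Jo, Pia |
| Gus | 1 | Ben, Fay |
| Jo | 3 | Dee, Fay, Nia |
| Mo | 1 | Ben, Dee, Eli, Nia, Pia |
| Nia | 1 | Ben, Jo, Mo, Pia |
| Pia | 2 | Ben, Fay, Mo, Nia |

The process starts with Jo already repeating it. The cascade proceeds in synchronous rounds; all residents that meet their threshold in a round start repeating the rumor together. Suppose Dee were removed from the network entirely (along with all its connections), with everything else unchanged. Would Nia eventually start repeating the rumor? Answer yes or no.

With Dee removed:
Round 1 — Jo starts repeating the rumor (initial).
Round 2 — checking thresholds:
  Fay: 1 of 4 neighbours < 3, holds.
  Nia: 1 of 4 neighbours ≥ 1, starts repeating the rumor.
Round 3 — checking thresholds:
  Ben: 1 of 5 neighbours < 4, holds.
  Fay: 1 of 4 neighbours < 3, holds.
  Mo: 1 of 4 neighbours ≥ 1, starts repeating the rumor.
  Pia: 1 of 4 neighbours < 2, holds.
Round 4 — checking thresholds:
  Ben: 2 of 5 neighbours < 4, holds.
  Eli: 1 of 1 neighbours ≥ 1, starts repeating the rumor.
  Fay: 1 of 4 neighbours < 3, holds.
  Pia: 2 of 4 neighbours ≥ 2, starts repeating the rumor.
Round 5 — no new spreads; cascade stops.

yes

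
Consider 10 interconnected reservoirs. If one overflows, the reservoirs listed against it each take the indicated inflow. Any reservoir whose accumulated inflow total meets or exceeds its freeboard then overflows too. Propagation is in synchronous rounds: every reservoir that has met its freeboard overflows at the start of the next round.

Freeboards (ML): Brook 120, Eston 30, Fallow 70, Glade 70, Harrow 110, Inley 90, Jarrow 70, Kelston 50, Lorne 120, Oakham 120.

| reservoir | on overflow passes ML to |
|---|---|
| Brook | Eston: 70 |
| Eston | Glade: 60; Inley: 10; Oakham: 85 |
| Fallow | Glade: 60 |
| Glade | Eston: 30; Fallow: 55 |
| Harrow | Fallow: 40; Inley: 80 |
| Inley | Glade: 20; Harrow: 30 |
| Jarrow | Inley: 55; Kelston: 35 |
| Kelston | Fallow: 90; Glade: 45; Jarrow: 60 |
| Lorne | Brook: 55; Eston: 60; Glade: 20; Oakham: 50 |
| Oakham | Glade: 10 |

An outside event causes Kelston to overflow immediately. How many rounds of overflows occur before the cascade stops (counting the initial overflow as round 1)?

Round 1 — Kelston overflows (initial).
  Fallow: +90 → 90 ≥ 70
  Glade: +45 → 45 < 70
  Jarrow: +60 → 60 < 70
Round 2 — Fallow overflows.
  Glade: +60 → 105 ≥ 70
Round 3 — Glade overflows.
  Eston: +30 → 30 ≥ 30
Round 4 — Eston overflows.
  Inley: +10 → 10 < 90
  Oakham: +85 → 85 < 120
No further overflows.

4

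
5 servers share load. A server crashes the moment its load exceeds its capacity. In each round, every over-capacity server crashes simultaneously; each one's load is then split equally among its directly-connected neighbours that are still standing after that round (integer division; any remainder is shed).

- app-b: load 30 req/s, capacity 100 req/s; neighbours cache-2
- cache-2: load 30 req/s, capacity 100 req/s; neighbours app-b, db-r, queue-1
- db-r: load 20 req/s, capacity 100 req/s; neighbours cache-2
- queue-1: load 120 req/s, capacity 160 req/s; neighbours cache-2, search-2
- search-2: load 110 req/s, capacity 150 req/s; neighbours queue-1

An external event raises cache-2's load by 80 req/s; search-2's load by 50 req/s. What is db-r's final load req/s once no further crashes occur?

56

Round 1 — cache-2 at 110 > 100; search-2 at 160 > 150. cache-2, search-2 crash.
  cache-2 sheds 110 req/s to app-b, db-r, queue-1: 36 each (2 lost).
    app-b: 30+36 = 66 ≤ 100
    db-r: 20+36 = 56 ≤ 100
    queue-1: 120+36 = 156 ≤ 160
  search-2 sheds 160 req/s to queue-1: 160 each.
    queue-1: 156+160 = 316 > 160
Round 2 — queue-1 crashes.
  queue-1 sheds 316 req/s: no online neighbours, lost.
No further crashes.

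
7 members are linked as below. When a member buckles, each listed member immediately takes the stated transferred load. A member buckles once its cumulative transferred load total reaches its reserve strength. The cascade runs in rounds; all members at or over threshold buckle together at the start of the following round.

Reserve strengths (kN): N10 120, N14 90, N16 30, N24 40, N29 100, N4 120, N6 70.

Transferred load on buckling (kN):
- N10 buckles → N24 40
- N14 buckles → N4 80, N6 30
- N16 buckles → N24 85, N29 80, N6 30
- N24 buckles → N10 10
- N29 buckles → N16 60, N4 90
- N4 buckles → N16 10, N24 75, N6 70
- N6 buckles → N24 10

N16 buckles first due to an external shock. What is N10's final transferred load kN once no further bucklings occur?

Round 1 — N16 buckles (initial).
  N24: +85 → 85 ≥ 40
  N29: +80 → 80 < 100
  N6: +30 → 30 < 70
Round 2 — N24 buckles.
  N10: +10 → 10 < 120
No further bucklings.

10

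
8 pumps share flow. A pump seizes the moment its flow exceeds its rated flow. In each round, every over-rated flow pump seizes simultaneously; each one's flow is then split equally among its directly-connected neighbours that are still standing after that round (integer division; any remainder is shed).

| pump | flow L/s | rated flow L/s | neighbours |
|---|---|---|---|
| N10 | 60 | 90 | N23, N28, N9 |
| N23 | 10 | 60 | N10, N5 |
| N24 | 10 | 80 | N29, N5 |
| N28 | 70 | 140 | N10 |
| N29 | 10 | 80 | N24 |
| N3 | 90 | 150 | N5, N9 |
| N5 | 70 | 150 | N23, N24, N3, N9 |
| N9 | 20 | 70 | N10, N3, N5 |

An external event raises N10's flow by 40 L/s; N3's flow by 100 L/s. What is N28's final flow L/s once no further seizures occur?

Round 1 — N10 at 100 > 90; N3 at 190 > 150. N10, N3 seize.
  N10 sheds 100 L/s to N23, N28, N9: 33 each (1 lost).
    N23: 10+33 = 43 ≤ 60
    N28: 70+33 = 103 ≤ 140
    N9: 20+33 = 53 ≤ 70
  N3 sheds 190 L/s to N5, N9: 95 each.
    N5: 70+95 = 165 > 150
    N9: 53+95 = 148 > 70
Round 2 — N5, N9 seize.
  N5 sheds 165 L/s to N23, N24: 82 each (1 lost).
    N23: 43+82 = 125 > 60
    N24: 10+82 = 92 > 80
  N9 sheds 148 L/s: no online neighbours, lost.
Round 3 — N23, N24 seize.
  N23 sheds 125 L/s: no online neighbours, lost.
  N24 sheds 92 L/s to N29: 92 each.
    N29: 10+92 = 102 > 80
Round 4 — N29 seizes.
  N29 sheds 102 L/s: no online neighbours, lost.
No further seizures.

103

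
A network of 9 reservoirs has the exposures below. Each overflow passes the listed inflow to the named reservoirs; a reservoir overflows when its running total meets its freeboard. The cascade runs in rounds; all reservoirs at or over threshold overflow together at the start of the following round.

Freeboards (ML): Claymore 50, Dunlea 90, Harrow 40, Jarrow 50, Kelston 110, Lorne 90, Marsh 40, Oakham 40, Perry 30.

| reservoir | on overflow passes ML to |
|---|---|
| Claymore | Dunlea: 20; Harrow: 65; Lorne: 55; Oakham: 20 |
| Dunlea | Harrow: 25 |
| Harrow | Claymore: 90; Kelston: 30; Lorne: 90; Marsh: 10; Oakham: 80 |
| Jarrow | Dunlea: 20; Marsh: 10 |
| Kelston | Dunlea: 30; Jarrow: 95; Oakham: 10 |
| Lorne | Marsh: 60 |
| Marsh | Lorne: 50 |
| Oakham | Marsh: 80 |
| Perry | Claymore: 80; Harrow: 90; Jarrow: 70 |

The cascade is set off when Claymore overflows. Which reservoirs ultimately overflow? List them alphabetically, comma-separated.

Round 1 — Claymore overflows (initial).
  Dunlea: +20 → 20 < 90
  Harrow: +65 → 65 ≥ 40
  Lorne: +55 → 55 < 90
  Oakham: +20 → 20 < 40
Round 2 — Harrow overflows.
  Kelston: +30 → 30 < 110
  Lorne: +90 → 145 ≥ 90
  Marsh: +10 → 10 < 40
  Oakham: +80 → 100 ≥ 40
Round 3 — Lorne, Oakham overflow.
  Marsh: +60+80 → 150 ≥ 40
Round 4 — Marsh overflows.
No further overflows.

Claymore, Harrow, Lorne, Marsh, Oakham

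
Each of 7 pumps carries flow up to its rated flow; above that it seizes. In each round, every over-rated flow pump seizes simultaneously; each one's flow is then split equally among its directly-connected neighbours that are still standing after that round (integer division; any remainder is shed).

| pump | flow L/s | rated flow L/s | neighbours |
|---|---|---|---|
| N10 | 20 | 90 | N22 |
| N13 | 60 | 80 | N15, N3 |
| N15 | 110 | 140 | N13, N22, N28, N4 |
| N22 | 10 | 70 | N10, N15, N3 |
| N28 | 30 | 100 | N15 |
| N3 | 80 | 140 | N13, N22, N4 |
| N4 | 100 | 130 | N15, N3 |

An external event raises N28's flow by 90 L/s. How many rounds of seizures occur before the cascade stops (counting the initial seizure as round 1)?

Round 1 — N28 at 120 > 100. N28 seizes.
  N28 sheds 120 L/s to N15: 120 each.
    N15: 110+120 = 230 > 140
Round 2 — N15 seizes.
  N15 sheds 230 L/s to N13, N22, N4: 76 each (2 lost).
    N13: 60+76 = 136 > 80
    N22: 10+76 = 86 > 70
    N4: 100+76 = 176 > 130
Round 3 — N13, N22, N4 seize.
  N13 sheds 136 L/s to N3: 136 each.
    N3: 80+136 = 216 > 140
  N22 sheds 86 L/s to N10, N3: 43 each.
    N10: 20+43 = 63 ≤ 90
    N3: 216+43 = 259 > 140
  N4 sheds 176 L/s to N3: 176 each.
    N3: 259+176 = 435 > 140
Round 4 — N3 seizes.
  N3 sheds 435 L/s: no online neighbours, lost.
No further seizures.

4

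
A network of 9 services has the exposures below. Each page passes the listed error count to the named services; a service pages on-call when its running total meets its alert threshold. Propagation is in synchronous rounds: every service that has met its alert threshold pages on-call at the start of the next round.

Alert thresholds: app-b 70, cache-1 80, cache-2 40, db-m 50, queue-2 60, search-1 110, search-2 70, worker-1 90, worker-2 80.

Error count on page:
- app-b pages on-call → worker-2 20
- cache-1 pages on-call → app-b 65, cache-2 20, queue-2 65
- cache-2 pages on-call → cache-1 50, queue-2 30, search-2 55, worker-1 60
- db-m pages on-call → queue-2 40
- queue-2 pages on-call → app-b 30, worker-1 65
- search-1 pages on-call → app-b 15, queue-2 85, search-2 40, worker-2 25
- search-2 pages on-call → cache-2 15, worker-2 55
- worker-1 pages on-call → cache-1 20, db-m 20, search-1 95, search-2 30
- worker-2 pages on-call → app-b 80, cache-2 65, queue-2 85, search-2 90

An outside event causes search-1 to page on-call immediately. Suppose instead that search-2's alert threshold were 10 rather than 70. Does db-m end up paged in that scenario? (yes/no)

no

With search-2's alert threshold at 10:
Round 1 — search-1 pages on-call (initial).
  app-b: +15 → 15 < 70
  queue-2: +85 → 85 ≥ 60
  search-2: +40 → 40 ≥ 10
  worker-2: +25 → 25 < 80
Round 2 — queue-2, search-2 page on-call.
  app-b: +30 → 45 < 70
  cache-2: +15 → 15 < 40
  worker-1: +65 → 65 < 90
  worker-2: +55 → 80 ≥ 80
Round 3 — worker-2 pages on-call.
  app-b: +80 → 125 ≥ 70
  cache-2: +65 → 80 ≥ 40
Round 4 — app-b, cache-2 page on-call.
  cache-1: +50 → 50 < 80
  worker-1: +60 → 125 ≥ 90
Round 5 — worker-1 pages on-call.
  cache-1: +20 → 70 < 80
  db-m: +20 → 20 < 50
No further pages.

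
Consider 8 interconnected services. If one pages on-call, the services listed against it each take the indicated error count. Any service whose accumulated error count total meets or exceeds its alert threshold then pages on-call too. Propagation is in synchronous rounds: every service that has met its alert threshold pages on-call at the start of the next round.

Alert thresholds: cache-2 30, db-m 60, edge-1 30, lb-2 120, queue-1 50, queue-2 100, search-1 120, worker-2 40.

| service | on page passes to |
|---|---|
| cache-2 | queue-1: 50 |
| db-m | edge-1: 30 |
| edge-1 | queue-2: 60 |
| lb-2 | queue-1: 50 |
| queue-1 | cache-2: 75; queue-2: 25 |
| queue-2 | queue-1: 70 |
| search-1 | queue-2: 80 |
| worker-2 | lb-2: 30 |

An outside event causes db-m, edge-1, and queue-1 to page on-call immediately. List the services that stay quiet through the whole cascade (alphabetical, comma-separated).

Round 1 — db-m, edge-1, queue-1 page on-call (initial).
  cache-2: +75 → 75 ≥ 30
  queue-2: +60+25 → 85 < 100
Round 2 — cache-2 pages on-call.
No further pages.

lb-2, queue-2, search-1, worker-2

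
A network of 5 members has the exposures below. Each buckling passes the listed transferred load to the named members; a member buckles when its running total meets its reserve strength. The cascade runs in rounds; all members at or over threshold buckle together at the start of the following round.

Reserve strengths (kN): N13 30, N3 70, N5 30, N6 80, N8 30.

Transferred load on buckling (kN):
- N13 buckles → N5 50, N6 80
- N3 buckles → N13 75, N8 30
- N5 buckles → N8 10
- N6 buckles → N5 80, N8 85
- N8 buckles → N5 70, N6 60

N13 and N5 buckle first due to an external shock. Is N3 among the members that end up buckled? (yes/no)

no

Round 1 — N13, N5 buckle (initial).
  N6: +80 → 80 ≥ 80
  N8: +10 → 10 < 30
Round 2 — N6 buckles.
  N8: +85 → 95 ≥ 30
Round 3 — N8 buckles.
No further bucklings.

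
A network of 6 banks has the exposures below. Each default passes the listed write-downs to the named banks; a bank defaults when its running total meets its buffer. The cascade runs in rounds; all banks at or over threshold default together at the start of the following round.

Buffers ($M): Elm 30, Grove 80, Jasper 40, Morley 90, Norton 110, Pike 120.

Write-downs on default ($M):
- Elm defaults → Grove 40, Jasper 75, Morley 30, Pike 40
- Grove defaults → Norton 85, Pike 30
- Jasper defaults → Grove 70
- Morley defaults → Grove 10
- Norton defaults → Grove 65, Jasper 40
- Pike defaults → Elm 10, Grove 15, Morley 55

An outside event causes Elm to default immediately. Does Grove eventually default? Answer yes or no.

Round 1 — Elm defaults (initial).
  Grove: +40 → 40 < 80
  Jasper: +75 → 75 ≥ 40
  Morley: +30 → 30 < 90
  Pike: +40 → 40 < 120
Round 2 — Jasper defaults.
  Grove: +70 → 110 ≥ 80
Round 3 — Grove defaults.
  Norton: +85 → 85 < 110
  Pike: +30 → 70 < 120
No further defaults.

yes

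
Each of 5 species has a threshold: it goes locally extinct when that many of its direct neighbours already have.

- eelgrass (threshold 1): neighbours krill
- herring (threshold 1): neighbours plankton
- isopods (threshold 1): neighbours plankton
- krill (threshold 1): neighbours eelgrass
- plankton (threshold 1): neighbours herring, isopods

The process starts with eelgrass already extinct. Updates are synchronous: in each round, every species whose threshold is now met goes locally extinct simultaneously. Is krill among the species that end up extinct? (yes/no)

yes

Round 1 — eelgrass goes locally extinct (initial).
Round 2 — checking thresholds:
  krill: 1 of 1 neighbours ≥ 1, goes locally extinct.
Round 3 — no new extinctions; cascade stops.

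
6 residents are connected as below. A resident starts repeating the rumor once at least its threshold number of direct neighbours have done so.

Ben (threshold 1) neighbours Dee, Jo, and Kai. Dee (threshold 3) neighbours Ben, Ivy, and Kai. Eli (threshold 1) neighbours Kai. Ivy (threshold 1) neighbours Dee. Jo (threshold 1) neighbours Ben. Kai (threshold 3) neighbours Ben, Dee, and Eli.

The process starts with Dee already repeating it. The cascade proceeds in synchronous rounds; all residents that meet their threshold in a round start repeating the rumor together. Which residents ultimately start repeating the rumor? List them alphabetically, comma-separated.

Ben, Dee, Ivy, Jo

Round 1 — Dee starts repeating the rumor (initial).
Round 2 — checking thresholds:
  Ben: 1 of 3 neighbours ≥ 1, starts repeating the rumor.
  Ivy: 1 of 1 neighbours ≥ 1, starts repeating the rumor.
  Kai: 1 of 3 neighbours < 3, holds.
Round 3 — checking thresholds:
  Jo: 1 of 1 neighbours ≥ 1, starts repeating the rumor.
  Kai: 2 of 3 neighbours < 3, holds.
Round 4 — no new spreads; cascade stops.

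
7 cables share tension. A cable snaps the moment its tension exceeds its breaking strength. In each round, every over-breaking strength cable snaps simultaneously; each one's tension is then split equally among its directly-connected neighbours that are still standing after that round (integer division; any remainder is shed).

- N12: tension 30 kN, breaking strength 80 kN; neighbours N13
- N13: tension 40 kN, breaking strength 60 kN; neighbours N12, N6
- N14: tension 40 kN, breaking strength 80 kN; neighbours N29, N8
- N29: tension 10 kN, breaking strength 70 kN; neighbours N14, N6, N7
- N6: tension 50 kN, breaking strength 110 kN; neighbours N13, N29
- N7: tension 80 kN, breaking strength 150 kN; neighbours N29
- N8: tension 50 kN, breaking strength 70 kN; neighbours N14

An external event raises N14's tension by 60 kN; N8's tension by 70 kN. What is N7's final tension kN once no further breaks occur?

135

Round 1 — N14 at 100 > 80; N8 at 120 > 70. N14, N8 snap.
  N14 sheds 100 kN to N29: 100 each.
    N29: 10+100 = 110 > 70
  N8 sheds 120 kN: no online neighbours, lost.
Round 2 — N29 snaps.
  N29 sheds 110 kN to N6, N7: 55 each.
    N6: 50+55 = 105 ≤ 110
    N7: 80+55 = 135 ≤ 150
No further breaks.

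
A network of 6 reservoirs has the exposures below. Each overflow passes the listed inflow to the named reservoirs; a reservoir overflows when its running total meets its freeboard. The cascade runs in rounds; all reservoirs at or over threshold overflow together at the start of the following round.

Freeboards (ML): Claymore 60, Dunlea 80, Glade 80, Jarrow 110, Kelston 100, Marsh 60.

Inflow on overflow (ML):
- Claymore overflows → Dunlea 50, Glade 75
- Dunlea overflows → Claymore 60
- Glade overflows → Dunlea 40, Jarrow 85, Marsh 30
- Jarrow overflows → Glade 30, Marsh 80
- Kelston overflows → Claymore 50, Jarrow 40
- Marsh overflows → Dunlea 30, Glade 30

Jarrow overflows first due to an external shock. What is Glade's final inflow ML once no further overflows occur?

Round 1 — Jarrow overflows (initial).
  Glade: +30 → 30 < 80
  Marsh: +80 → 80 ≥ 60
Round 2 — Marsh overflows.
  Dunlea: +30 → 30 < 80
  Glade: +30 → 60 < 80
No further overflows.

60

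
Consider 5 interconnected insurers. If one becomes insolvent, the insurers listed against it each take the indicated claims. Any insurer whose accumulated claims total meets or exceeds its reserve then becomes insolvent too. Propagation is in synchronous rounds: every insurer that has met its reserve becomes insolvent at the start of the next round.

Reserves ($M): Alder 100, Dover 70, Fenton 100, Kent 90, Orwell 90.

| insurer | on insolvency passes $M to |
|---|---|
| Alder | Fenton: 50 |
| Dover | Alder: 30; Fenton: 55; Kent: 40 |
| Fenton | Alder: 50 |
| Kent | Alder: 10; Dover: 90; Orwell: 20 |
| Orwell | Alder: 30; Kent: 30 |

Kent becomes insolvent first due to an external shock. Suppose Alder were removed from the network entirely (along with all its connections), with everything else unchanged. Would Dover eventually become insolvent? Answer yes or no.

With Alder removed:
Round 1 — Kent becomes insolvent (initial).
  Dover: +90 → 90 ≥ 70
  Orwell: +20 → 20 < 90
Round 2 — Dover becomes insolvent.
  Fenton: +55 → 55 < 100
No further insolvencies.

yes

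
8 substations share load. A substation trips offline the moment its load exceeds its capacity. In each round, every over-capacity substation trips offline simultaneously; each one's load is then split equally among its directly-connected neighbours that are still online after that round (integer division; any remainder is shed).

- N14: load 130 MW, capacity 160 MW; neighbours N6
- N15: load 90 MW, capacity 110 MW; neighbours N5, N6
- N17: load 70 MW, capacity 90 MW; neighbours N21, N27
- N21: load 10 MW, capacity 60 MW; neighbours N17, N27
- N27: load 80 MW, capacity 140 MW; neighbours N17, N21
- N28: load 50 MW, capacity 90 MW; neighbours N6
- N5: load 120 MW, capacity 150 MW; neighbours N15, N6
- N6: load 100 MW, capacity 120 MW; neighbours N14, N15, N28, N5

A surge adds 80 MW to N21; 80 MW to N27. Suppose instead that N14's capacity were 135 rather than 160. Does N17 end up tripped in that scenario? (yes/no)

With N14's capacity at 135:
Round 1 — N21 at 90 > 60; N27 at 160 > 140. N21, N27 trip offline.
  N21 sheds 90 MW to N17: 90 each.
    N17: 70+90 = 160 > 90
  N27 sheds 160 MW to N17: 160 each.
    N17: 160+160 = 320 > 90
Round 2 — N17 trips offline.
  N17 sheds 320 MW: no online neighbours, lost.
No further trips.

yes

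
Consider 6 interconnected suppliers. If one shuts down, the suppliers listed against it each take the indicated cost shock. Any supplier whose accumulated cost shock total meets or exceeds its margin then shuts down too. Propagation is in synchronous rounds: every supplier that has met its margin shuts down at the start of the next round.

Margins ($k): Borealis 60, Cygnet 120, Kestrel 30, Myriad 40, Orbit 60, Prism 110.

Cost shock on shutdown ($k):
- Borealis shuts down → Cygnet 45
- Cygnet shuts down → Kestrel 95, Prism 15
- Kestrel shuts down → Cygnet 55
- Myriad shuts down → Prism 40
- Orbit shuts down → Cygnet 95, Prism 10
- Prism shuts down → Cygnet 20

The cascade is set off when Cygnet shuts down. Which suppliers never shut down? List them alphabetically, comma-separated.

Round 1 — Cygnet shuts down (initial).
  Kestrel: +95 → 95 ≥ 30
  Prism: +15 → 15 < 110
Round 2 — Kestrel shuts down.
No further shutdowns.

Borealis, Myriad, Orbit, Prism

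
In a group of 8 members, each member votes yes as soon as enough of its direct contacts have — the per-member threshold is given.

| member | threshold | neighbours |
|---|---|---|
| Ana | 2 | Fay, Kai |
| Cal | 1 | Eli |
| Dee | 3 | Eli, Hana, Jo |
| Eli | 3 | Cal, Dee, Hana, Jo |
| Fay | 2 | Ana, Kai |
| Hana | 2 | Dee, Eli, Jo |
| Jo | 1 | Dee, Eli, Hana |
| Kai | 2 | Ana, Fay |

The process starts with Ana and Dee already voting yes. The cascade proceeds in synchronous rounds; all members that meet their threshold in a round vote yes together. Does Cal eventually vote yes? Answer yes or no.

yes

Round 1 — Ana, Dee vote yes (initial).
Round 2 — checking thresholds:
  Eli: 1 of 4 neighbours < 3, below threshold.
  Fay: 1 of 2 neighbours < 2, below threshold.
  Hana: 1 of 3 neighbours < 2, below threshold.
  Jo: 1 of 3 neighbours ≥ 1, votes yes.
  Kai: 1 of 2 neighbours < 2, below threshold.
Round 3 — checking thresholds:
  Eli: 2 of 4 neighbours < 3, below threshold.
  Fay: 1 of 2 neighbours < 2, below threshold.
  Hana: 2 of 3 neighbours ≥ 2, votes yes.
  Kai: 1 of 2 neighbours < 2, below threshold.
Round 4 — checking thresholds:
  Eli: 3 of 4 neighbours ≥ 3, votes yes.
  Fay: 1 of 2 neighbours < 2, below threshold.
  Kai: 1 of 2 neighbours < 2, below threshold.
Round 5 — checking thresholds:
  Cal: 1 of 1 neighbours ≥ 1, votes yes.
  Fay: 1 of 2 neighbours < 2, below threshold.
  Kai: 1 of 2 neighbours < 2, below threshold.
Round 6 — no new yes votes; cascade stops.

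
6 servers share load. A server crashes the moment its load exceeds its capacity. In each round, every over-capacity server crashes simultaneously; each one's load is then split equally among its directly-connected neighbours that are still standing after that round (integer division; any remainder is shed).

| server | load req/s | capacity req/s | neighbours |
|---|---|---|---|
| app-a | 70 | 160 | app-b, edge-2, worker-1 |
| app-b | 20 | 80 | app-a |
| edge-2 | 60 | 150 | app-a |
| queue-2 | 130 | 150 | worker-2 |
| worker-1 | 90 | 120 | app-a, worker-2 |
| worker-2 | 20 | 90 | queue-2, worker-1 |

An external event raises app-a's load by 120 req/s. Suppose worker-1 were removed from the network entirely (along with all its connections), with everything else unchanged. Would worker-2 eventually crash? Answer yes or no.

With worker-1 removed:
Round 1 — app-a at 190 > 160. app-a crashes.
  app-a sheds 190 req/s to app-b, edge-2: 95 each.
    app-b: 20+95 = 115 > 80
    edge-2: 60+95 = 155 > 150
Round 2 — app-b, edge-2 crash.
  app-b sheds 115 req/s: no online neighbours, lost.
  edge-2 sheds 155 req/s: no online neighbours, lost.
No further crashes.

no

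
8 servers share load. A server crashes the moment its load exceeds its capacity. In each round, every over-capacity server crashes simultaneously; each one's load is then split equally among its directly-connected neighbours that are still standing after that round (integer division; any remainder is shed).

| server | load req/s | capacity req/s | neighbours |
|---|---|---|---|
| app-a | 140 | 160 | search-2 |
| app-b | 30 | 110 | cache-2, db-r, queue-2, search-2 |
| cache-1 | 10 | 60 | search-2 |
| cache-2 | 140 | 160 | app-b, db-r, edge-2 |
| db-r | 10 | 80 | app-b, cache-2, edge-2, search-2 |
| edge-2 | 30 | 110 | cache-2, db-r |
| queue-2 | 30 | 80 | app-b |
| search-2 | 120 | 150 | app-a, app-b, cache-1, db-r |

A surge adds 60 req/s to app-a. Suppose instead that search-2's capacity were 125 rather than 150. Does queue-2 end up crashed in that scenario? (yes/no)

With search-2's capacity at 125:
Round 1 — app-a at 200 > 160. app-a crashes.
  app-a sheds 200 req/s to search-2: 200 each.
    search-2: 120+200 = 320 > 125
Round 2 — search-2 crashes.
  search-2 sheds 320 req/s to app-b, cache-1, db-r: 106 each (2 lost).
    app-b: 30+106 = 136 > 110
    cache-1: 10+106 = 116 > 60
    db-r: 10+106 = 116 > 80
Round 3 — app-b, cache-1, db-r crash.
  app-b sheds 136 req/s to cache-2, queue-2: 68 each.
    cache-2: 140+68 = 208 > 160
    queue-2: 30+68 = 98 > 80
  cache-1 sheds 116 req/s: no online neighbours, lost.
  db-r sheds 116 req/s to cache-2, edge-2: 58 each.
    cache-2: 208+58 = 266 > 160
    edge-2: 30+58 = 88 ≤ 110
Round 4 — cache-2, queue-2 crash.
  cache-2 sheds 266 req/s to edge-2: 266 each.
    edge-2: 88+266 = 354 > 110
  queue-2 sheds 98 req/s: no online neighbours, lost.
Round 5 — edge-2 crashes.
  edge-2 sheds 354 req/s: no online neighbours, lost.
No further crashes.

yes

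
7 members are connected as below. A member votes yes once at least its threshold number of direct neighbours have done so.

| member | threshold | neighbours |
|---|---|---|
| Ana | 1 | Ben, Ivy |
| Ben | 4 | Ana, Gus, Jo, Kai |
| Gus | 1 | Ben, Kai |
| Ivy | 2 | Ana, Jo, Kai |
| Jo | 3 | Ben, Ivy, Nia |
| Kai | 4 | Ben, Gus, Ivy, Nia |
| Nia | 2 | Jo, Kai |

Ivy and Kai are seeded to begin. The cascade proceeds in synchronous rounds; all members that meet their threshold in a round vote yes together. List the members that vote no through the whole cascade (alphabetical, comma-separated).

Round 1 — Ivy, Kai vote yes (initial).
Round 2 — checking thresholds:
  Ana: 1 of 2 neighbours ≥ 1, votes yes.
  Ben: 1 of 4 neighbours < 4, not yet.
  Gus: 1 of 2 neighbours ≥ 1, votes yes.
  Jo: 1 of 3 neighbours < 3, not yet.
  Nia: 1 of 2 neighbours < 2, not yet.
Round 3 — no new yes votes; cascade stops.

Ben, Jo, Nia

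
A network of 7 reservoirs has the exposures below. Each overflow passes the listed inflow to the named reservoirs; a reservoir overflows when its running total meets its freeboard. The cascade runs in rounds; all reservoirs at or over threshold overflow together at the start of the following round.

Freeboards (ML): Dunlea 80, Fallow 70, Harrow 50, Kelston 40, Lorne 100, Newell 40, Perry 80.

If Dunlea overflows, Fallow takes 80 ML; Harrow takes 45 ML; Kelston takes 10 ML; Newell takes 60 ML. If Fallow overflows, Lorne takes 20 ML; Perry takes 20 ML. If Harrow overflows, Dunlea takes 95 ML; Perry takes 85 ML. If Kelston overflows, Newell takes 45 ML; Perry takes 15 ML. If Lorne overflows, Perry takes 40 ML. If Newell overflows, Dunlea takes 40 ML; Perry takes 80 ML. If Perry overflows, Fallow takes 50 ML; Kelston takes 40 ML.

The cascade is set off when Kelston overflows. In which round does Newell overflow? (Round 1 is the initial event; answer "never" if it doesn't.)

Round 1 — Kelston overflows (initial).
  Newell: +45 → 45 ≥ 40
  Perry: +15 → 15 < 80
Round 2 — Newell overflows.
  Dunlea: +40 → 40 < 80
  Perry: +80 → 95 ≥ 80
Round 3 — Perry overflows.
  Fallow: +50 → 50 < 70
No further overflows.

2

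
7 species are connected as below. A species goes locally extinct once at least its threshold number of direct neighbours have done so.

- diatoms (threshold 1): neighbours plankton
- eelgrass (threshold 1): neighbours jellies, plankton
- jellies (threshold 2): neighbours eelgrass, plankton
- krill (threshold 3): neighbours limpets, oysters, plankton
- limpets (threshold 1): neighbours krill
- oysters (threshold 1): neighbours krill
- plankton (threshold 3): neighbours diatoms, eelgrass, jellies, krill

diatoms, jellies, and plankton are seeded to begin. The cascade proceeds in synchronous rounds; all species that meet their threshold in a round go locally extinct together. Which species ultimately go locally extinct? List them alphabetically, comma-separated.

diatoms, eelgrass, jellies, plankton

Round 1 — diatoms, jellies, plankton go locally extinct (initial).
Round 2 — checking thresholds:
  eelgrass: 2 of 2 neighbours ≥ 1, goes locally extinct.
  krill: 1 of 3 neighbours < 3, holds.
Round 3 — no new extinctions; cascade stops.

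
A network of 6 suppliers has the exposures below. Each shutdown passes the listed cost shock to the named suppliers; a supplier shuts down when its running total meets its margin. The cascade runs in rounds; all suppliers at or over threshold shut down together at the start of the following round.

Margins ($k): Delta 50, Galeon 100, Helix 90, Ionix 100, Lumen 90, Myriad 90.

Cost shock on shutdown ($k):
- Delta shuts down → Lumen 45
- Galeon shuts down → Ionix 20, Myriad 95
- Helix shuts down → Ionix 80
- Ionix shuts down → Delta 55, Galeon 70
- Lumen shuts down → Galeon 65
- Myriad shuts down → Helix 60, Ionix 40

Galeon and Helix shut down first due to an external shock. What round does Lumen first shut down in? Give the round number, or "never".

never

Round 1 — Galeon, Helix shut down (initial).
  Ionix: +20+80 → 100 ≥ 100
  Myriad: +95 → 95 ≥ 90
Round 2 — Ionix, Myriad shut down.
  Delta: +55 → 55 ≥ 50
Round 3 — Delta shuts down.
  Lumen: +45 → 45 < 90
No further shutdowns.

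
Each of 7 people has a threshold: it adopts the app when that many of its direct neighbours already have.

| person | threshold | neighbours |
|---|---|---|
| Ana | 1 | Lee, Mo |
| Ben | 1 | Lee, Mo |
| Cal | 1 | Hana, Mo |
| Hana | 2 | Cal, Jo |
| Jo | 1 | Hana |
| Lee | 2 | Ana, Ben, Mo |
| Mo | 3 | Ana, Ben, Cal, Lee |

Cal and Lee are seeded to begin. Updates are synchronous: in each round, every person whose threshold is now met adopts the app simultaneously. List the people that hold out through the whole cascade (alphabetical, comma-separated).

Round 1 — Cal, Lee adopt the app (initial).
Round 2 — checking thresholds:
  Ana: 1 of 2 neighbours ≥ 1, adopts the app.
  Ben: 1 of 2 neighbours ≥ 1, adopts the app.
  Hana: 1 of 2 neighbours < 2, holds.
  Mo: 2 of 4 neighbours < 3, holds.
Round 3 — checking thresholds:
  Hana: 1 of 2 neighbours < 2, holds.
  Mo: 4 of 4 neighbours ≥ 3, adopts the app.
Round 4 — no new adoptions; cascade stops.

Hana, Jo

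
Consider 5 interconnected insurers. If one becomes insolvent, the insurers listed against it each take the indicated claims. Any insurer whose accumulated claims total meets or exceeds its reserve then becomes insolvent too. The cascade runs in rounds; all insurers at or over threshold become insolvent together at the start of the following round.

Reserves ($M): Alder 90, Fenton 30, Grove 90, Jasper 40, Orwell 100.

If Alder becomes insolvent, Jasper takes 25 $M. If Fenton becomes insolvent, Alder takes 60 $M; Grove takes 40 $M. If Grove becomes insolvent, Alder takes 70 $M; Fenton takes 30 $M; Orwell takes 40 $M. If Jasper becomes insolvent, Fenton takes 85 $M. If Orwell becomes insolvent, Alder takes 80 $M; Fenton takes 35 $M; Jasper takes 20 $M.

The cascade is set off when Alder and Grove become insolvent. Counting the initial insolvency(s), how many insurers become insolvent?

Round 1 — Alder, Grove become insolvent (initial).
  Fenton: +30 → 30 ≥ 30
  Jasper: +25 → 25 < 40
  Orwell: +40 → 40 < 100
Round 2 — Fenton becomes insolvent.
No further insolvencies.

3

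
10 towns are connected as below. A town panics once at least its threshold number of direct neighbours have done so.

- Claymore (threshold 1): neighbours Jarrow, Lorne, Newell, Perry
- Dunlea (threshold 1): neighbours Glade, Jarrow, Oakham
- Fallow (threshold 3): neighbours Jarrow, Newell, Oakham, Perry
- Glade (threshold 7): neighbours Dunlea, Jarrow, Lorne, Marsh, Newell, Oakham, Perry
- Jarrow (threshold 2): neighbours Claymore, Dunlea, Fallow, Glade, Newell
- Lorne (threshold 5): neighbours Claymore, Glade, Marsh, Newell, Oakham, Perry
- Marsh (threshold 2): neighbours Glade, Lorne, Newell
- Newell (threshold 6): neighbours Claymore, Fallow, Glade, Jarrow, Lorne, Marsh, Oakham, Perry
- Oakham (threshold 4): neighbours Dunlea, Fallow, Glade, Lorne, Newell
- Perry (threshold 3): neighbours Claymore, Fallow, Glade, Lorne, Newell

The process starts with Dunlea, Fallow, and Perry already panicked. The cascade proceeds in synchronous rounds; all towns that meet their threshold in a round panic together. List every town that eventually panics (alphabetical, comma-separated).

Claymore, Dunlea, Fallow, Jarrow, Perry

Round 1 — Dunlea, Fallow, Perry panic (initial).
Round 2 — checking thresholds:
  Claymore: 1 of 4 neighbours ≥ 1, panics.
  Glade: 2 of 7 neighbours < 7, not yet.
  Jarrow: 2 of 5 neighbours ≥ 2, panics.
  Lorne: 1 of 6 neighbours < 5, not yet.
  Newell: 2 of 8 neighbours < 6, not yet.
  Oakham: 2 of 5 neighbours < 4, not yet.
Round 3 — no new panics; cascade stops.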